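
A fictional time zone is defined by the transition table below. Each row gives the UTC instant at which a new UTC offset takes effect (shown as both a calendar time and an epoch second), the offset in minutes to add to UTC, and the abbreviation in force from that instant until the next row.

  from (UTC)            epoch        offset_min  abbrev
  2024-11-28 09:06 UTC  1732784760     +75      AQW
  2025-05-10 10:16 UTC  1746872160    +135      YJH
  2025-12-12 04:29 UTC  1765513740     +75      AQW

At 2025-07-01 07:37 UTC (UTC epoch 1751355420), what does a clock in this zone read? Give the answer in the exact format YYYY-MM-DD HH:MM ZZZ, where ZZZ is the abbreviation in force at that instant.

2025-07-01 09:52 YJH

Query: 2025-07-01 07:37 UTC
Rule 2/3 (YJH, +02:15): 2025-05-10 10:16 UTC ≤ query < 2025-12-12 04:29 UTC
7·60 + 37 + 135 = 592 min
592 = 0·1440 + 592; 592 = 9·60 + 52 → 09:52, same day
→ 2025-07-01 09:52 YJH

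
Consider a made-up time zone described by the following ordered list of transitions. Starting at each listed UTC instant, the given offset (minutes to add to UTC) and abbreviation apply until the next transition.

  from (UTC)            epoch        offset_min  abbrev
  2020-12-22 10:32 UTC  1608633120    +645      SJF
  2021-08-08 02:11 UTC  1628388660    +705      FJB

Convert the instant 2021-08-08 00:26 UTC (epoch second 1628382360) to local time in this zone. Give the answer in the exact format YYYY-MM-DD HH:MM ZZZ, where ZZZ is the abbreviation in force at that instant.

Query: 2021-08-08 00:26 UTC
Rule 1/2 (SJF, +10:45): 2020-12-22 10:32 UTC ≤ query < 2021-08-08 02:11 UTC
0·60 + 26 + 645 = 671 min
671 = 0·1440 + 671; 671 = 11·60 + 11 → 11:11, same day
→ 2021-08-08 11:11 SJF

2021-08-08 11:11 SJF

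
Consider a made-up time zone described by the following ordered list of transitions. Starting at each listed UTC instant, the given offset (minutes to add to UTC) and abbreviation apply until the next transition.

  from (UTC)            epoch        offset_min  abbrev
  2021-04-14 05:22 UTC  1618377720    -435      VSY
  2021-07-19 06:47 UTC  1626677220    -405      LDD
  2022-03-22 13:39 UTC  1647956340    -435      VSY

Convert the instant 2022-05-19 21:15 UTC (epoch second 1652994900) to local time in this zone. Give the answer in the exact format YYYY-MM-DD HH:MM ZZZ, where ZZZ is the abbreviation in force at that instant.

2022-05-19 14:00 VSY

Query: 2022-05-19 21:15 UTC
Rule 3/3 (VSY, -07:15): 2022-03-22 13:39 UTC ≤ query < +∞
21·60 + 15 - 435 = 840 min
840 = 0·1440 + 840; 840 = 14·60 + 0 → 14:00, same day
→ 2022-05-19 14:00 VSY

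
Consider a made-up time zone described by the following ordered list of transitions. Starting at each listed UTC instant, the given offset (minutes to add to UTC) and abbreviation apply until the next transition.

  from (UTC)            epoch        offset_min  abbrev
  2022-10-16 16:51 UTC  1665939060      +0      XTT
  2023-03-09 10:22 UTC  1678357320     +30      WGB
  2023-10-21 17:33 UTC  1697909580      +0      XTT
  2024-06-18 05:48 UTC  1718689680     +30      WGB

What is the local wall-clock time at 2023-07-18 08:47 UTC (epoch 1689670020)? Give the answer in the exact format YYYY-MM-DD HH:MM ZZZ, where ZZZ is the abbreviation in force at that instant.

2023-07-18 09:17 WGB

Query: 2023-07-18 08:47 UTC
Rule 2/4 (WGB, +00:30): 2023-03-09 10:22 UTC ≤ query < 2023-10-21 17:33 UTC
8·60 + 47 + 30 = 557 min
557 = 0·1440 + 557; 557 = 9·60 + 17 → 09:17, same day
→ 2023-07-18 09:17 WGB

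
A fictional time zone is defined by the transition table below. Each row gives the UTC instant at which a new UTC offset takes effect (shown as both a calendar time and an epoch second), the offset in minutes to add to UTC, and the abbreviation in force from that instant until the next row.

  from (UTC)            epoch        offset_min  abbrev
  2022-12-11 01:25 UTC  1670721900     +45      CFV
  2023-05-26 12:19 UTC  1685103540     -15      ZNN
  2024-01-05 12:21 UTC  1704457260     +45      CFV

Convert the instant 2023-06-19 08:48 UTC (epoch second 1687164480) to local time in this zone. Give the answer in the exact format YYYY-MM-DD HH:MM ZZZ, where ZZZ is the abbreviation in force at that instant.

Query: 2023-06-19 08:48 UTC
Rule 2/3 (ZNN, -00:15): 2023-05-26 12:19 UTC ≤ query < 2024-01-05 12:21 UTC
8·60 + 48 - 15 = 513 min
513 = 0·1440 + 513; 513 = 8·60 + 33 → 08:33, same day
→ 2023-06-19 08:33 ZNN

2023-06-19 08:33 ZNN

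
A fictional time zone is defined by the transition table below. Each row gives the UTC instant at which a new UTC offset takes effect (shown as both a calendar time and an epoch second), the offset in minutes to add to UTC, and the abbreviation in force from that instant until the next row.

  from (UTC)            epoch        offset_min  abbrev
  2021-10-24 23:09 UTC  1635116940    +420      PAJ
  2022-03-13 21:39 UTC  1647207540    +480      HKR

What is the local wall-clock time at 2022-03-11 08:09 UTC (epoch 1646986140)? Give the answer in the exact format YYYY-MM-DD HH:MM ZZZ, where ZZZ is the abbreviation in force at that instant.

Query: 2022-03-11 08:09 UTC
Rule 1/2 (PAJ, +07:00): 2021-10-24 23:09 UTC ≤ query < 2022-03-13 21:39 UTC
8·60 + 9 + 420 = 909 min
909 = 0·1440 + 909; 909 = 15·60 + 9 → 15:09, same day
→ 2022-03-11 15:09 PAJ

2022-03-11 15:09 PAJ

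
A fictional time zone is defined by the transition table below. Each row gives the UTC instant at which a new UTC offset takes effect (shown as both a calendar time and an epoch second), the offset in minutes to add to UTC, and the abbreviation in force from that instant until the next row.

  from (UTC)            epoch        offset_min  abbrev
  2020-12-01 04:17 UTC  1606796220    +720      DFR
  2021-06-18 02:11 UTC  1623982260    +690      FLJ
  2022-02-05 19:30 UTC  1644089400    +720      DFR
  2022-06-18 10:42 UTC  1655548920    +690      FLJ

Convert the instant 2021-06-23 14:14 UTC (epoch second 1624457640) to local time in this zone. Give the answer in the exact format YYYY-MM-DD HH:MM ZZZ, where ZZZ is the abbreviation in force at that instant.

2021-06-24 01:44 FLJ

Query: 2021-06-23 14:14 UTC
Rule 2/4 (FLJ, +11:30): 2021-06-18 02:11 UTC ≤ query < 2022-02-05 19:30 UTC
14·60 + 14 + 690 = 1544 min
1544 = 1·1440 + 104; 104 = 1·60 + 44 → 01:44, 2021-06-23 + 1 day = 2021-06-24
→ 2021-06-24 01:44 FLJ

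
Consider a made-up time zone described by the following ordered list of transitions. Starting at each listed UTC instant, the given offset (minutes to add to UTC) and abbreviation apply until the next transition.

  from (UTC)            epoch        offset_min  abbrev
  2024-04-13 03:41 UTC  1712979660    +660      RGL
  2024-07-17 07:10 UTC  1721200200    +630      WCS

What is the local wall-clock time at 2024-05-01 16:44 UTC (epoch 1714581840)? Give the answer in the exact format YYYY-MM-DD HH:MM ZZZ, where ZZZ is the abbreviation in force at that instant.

Query: 2024-05-01 16:44 UTC
Rule 1/2 (RGL, +11:00): 2024-04-13 03:41 UTC ≤ query < 2024-07-17 07:10 UTC
16·60 + 44 + 660 = 1664 min
1664 = 1·1440 + 224; 224 = 3·60 + 44 → 03:44, 2024-05-01 + 1 day = 2024-05-02
→ 2024-05-02 03:44 RGL

2024-05-02 03:44 RGL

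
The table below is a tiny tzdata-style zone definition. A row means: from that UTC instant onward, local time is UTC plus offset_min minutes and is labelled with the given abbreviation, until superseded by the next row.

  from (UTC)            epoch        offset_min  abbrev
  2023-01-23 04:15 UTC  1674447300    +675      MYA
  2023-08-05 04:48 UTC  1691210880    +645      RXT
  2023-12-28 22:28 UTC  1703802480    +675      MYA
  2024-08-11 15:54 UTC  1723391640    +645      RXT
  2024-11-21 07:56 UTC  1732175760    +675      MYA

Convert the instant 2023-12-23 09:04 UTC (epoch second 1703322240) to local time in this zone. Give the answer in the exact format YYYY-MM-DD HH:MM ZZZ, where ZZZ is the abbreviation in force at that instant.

2023-12-23 19:49 RXT

Query: 2023-12-23 09:04 UTC
Rule 2/5 (RXT, +10:45): 2023-08-05 04:48 UTC ≤ query < 2023-12-28 22:28 UTC
9·60 + 4 + 645 = 1189 min
1189 = 0·1440 + 1189; 1189 = 19·60 + 49 → 19:49, same day
→ 2023-12-23 19:49 RXT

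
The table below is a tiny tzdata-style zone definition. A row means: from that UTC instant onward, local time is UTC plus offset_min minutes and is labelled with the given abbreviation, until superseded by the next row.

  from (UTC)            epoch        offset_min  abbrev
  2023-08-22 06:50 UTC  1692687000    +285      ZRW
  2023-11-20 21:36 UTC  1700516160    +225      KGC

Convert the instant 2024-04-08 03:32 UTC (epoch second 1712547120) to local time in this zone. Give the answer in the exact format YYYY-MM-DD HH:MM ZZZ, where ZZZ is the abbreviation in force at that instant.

Query: 2024-04-08 03:32 UTC
Rule 2/2 (KGC, +03:45): 2023-11-20 21:36 UTC ≤ query < +∞
3·60 + 32 + 225 = 437 min
437 = 0·1440 + 437; 437 = 7·60 + 17 → 07:17, same day
→ 2024-04-08 07:17 KGC

2024-04-08 07:17 KGC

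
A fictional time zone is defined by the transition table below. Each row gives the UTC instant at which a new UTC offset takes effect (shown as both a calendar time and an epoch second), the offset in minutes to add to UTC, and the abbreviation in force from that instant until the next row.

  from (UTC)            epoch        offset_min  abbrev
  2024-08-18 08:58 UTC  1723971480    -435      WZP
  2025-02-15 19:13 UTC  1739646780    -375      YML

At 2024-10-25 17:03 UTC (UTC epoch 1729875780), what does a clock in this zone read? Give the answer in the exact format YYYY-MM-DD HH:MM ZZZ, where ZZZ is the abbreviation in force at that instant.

Query: 2024-10-25 17:03 UTC
Rule 1/2 (WZP, -07:15): 2024-08-18 08:58 UTC ≤ query < 2025-02-15 19:13 UTC
17·60 + 3 - 435 = 588 min
588 = 0·1440 + 588; 588 = 9·60 + 48 → 09:48, same day
→ 2024-10-25 09:48 WZP

2024-10-25 09:48 WZP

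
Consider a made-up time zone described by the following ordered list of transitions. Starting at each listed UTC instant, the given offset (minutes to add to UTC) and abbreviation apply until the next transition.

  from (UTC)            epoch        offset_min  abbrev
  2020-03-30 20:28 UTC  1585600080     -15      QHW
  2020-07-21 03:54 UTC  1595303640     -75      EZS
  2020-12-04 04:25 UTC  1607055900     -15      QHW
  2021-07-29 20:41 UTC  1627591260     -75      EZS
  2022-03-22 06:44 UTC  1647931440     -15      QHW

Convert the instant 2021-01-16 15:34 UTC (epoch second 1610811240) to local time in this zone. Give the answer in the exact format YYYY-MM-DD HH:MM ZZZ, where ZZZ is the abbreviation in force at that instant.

Query: 2021-01-16 15:34 UTC
Rule 3/5 (QHW, -00:15): 2020-12-04 04:25 UTC ≤ query < 2021-07-29 20:41 UTC
15·60 + 34 - 15 = 919 min
919 = 0·1440 + 919; 919 = 15·60 + 19 → 15:19, same day
→ 2021-01-16 15:19 QHW

2021-01-16 15:19 QHW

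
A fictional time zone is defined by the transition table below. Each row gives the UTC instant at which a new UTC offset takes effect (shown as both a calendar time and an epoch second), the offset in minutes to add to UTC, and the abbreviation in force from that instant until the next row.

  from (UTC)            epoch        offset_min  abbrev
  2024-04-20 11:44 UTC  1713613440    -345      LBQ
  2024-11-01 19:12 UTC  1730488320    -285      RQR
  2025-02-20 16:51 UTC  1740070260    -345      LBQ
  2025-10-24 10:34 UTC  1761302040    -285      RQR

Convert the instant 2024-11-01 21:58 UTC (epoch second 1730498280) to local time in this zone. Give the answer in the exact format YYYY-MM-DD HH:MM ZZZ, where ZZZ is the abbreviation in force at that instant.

Query: 2024-11-01 21:58 UTC
Rule 2/4 (RQR, -04:45): 2024-11-01 19:12 UTC ≤ query < 2025-02-20 16:51 UTC
21·60 + 58 - 285 = 1033 min
1033 = 0·1440 + 1033; 1033 = 17·60 + 13 → 17:13, same day
→ 2024-11-01 17:13 RQR

2024-11-01 17:13 RQR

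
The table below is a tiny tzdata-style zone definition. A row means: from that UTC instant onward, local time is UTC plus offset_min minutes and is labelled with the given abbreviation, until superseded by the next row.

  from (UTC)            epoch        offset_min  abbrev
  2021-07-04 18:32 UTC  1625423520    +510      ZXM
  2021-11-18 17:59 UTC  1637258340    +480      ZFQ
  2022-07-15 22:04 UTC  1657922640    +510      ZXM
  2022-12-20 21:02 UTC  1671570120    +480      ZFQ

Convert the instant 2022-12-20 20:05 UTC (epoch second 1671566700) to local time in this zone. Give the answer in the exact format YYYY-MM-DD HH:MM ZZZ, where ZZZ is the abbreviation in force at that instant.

Query: 2022-12-20 20:05 UTC
Rule 3/4 (ZXM, +08:30): 2022-07-15 22:04 UTC ≤ query < 2022-12-20 21:02 UTC
20·60 + 5 + 510 = 1715 min
1715 = 1·1440 + 275; 275 = 4·60 + 35 → 04:35, 2022-12-20 + 1 day = 2022-12-21
→ 2022-12-21 04:35 ZXM

2022-12-21 04:35 ZXM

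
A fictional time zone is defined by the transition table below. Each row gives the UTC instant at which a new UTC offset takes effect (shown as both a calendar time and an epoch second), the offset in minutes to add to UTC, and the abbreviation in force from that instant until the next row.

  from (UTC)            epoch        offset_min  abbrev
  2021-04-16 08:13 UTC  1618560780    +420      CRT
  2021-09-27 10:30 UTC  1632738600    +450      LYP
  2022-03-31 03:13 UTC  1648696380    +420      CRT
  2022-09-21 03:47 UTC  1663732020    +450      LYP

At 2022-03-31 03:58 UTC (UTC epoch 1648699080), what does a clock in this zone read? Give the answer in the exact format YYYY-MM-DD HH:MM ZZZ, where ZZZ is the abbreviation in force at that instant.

2022-03-31 10:58 CRT

Query: 2022-03-31 03:58 UTC
Rule 3/4 (CRT, +07:00): 2022-03-31 03:13 UTC ≤ query < 2022-09-21 03:47 UTC
3·60 + 58 + 420 = 658 min
658 = 0·1440 + 658; 658 = 10·60 + 58 → 10:58, same day
→ 2022-03-31 10:58 CRT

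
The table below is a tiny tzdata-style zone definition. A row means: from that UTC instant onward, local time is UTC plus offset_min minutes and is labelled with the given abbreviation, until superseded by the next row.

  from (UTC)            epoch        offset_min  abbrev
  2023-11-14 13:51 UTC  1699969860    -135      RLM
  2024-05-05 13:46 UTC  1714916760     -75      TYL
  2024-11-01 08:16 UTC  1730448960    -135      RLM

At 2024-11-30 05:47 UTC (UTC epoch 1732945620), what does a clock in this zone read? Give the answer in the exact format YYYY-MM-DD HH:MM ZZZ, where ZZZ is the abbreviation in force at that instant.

2024-11-30 03:32 RLM

Query: 2024-11-30 05:47 UTC
Rule 3/3 (RLM, -02:15): 2024-11-01 08:16 UTC ≤ query < +∞
5·60 + 47 - 135 = 212 min
212 = 0·1440 + 212; 212 = 3·60 + 32 → 03:32, same day
→ 2024-11-30 03:32 RLM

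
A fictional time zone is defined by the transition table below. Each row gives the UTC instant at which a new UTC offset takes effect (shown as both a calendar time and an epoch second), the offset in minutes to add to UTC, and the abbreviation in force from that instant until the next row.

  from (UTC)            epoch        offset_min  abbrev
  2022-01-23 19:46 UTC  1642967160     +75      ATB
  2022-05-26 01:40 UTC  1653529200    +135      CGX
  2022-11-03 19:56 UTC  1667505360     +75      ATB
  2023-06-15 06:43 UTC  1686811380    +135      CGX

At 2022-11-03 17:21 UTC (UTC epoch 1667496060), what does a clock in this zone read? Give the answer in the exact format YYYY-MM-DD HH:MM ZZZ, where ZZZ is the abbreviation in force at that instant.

Query: 2022-11-03 17:21 UTC
Rule 2/4 (CGX, +02:15): 2022-05-26 01:40 UTC ≤ query < 2022-11-03 19:56 UTC
17·60 + 21 + 135 = 1176 min
1176 = 0·1440 + 1176; 1176 = 19·60 + 36 → 19:36, same day
→ 2022-11-03 19:36 CGX

2022-11-03 19:36 CGX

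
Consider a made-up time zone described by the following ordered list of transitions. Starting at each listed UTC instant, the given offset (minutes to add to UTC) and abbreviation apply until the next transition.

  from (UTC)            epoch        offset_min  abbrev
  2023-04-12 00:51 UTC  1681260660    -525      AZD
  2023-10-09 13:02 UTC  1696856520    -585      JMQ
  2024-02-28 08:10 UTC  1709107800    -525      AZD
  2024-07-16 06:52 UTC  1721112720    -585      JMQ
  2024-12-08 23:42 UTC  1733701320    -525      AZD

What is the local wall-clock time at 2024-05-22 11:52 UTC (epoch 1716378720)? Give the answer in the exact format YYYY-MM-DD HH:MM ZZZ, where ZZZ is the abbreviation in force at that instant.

Query: 2024-05-22 11:52 UTC
Rule 3/5 (AZD, -08:45): 2024-02-28 08:10 UTC ≤ query < 2024-07-16 06:52 UTC
11·60 + 52 - 525 = 187 min
187 = 0·1440 + 187; 187 = 3·60 + 7 → 03:07, same day
→ 2024-05-22 03:07 AZD

2024-05-22 03:07 AZD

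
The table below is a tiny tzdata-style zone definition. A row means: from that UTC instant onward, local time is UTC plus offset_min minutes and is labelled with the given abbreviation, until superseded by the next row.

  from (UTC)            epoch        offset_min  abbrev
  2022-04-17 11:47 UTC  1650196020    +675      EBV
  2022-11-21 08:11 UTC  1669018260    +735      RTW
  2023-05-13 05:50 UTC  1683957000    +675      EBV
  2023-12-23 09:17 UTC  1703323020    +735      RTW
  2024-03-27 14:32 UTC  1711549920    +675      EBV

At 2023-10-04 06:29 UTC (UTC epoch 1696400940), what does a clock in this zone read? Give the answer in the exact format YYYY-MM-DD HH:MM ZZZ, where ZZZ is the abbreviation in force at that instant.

2023-10-04 17:44 EBV

Query: 2023-10-04 06:29 UTC
Rule 3/5 (EBV, +11:15): 2023-05-13 05:50 UTC ≤ query < 2023-12-23 09:17 UTC
6·60 + 29 + 675 = 1064 min
1064 = 0·1440 + 1064; 1064 = 17·60 + 44 → 17:44, same day
→ 2023-10-04 17:44 EBV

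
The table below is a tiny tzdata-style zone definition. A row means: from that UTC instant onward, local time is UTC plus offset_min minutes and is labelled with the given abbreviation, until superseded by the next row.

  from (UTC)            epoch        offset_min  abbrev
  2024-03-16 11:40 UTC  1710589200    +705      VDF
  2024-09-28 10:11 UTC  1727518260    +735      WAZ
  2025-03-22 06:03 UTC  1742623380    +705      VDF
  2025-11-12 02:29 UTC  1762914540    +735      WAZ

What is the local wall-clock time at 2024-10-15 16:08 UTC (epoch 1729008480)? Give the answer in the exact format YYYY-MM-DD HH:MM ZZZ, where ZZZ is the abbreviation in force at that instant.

2024-10-16 04:23 WAZ

Query: 2024-10-15 16:08 UTC
Rule 2/4 (WAZ, +12:15): 2024-09-28 10:11 UTC ≤ query < 2025-03-22 06:03 UTC
16·60 + 8 + 735 = 1703 min
1703 = 1·1440 + 263; 263 = 4·60 + 23 → 04:23, 2024-10-15 + 1 day = 2024-10-16
→ 2024-10-16 04:23 WAZ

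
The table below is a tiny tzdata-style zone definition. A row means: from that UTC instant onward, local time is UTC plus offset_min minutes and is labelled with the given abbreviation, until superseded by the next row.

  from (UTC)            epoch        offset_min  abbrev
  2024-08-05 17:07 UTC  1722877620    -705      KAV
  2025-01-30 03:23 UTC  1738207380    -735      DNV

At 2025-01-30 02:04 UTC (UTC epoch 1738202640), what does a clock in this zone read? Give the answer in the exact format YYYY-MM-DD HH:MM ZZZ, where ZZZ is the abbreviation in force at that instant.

2025-01-29 14:19 KAV

Query: 2025-01-30 02:04 UTC
Rule 1/2 (KAV, -11:45): 2024-08-05 17:07 UTC ≤ query < 2025-01-30 03:23 UTC
2·60 + 4 - 705 = -581 min
-581 = -1·1440 + 859; 859 = 14·60 + 19 → 14:19, 2025-01-30 - 1 day = 2025-01-29
→ 2025-01-29 14:19 KAV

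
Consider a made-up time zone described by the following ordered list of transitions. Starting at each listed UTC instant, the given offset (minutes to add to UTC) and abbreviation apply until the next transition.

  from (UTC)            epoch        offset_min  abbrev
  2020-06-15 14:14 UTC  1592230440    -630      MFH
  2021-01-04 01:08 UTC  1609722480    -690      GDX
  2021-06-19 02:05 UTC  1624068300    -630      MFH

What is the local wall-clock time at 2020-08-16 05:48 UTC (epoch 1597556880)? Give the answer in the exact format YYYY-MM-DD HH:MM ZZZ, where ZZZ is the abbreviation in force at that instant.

2020-08-15 19:18 MFH

Query: 2020-08-16 05:48 UTC
Rule 1/3 (MFH, -10:30): 2020-06-15 14:14 UTC ≤ query < 2021-01-04 01:08 UTC
5·60 + 48 - 630 = -282 min
-282 = -1·1440 + 1158; 1158 = 19·60 + 18 → 19:18, 2020-08-16 - 1 day = 2020-08-15
→ 2020-08-15 19:18 MFH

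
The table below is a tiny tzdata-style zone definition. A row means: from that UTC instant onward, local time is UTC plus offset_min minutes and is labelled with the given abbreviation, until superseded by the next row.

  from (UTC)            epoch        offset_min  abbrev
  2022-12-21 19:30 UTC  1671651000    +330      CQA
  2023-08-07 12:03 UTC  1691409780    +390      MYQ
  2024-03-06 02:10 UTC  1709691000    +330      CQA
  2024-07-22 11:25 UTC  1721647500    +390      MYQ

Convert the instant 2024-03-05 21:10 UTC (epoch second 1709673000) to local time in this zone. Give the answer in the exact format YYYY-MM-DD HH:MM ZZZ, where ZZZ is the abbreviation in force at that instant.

2024-03-06 03:40 MYQ

Query: 2024-03-05 21:10 UTC
Rule 2/4 (MYQ, +06:30): 2023-08-07 12:03 UTC ≤ query < 2024-03-06 02:10 UTC
21·60 + 10 + 390 = 1660 min
1660 = 1·1440 + 220; 220 = 3·60 + 40 → 03:40, 2024-03-05 + 1 day = 2024-03-06
→ 2024-03-06 03:40 MYQ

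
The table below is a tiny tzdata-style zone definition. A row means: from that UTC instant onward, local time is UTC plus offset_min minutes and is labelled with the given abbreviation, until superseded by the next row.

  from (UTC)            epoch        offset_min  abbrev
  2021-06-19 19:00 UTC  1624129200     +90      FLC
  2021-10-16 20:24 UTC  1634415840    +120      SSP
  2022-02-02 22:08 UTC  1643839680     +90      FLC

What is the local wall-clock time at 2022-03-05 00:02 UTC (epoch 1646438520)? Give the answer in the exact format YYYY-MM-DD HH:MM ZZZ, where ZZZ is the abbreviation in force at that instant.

Query: 2022-03-05 00:02 UTC
Rule 3/3 (FLC, +01:30): 2022-02-02 22:08 UTC ≤ query < +∞
0·60 + 2 + 90 = 92 min
92 = 0·1440 + 92; 92 = 1·60 + 32 → 01:32, same day
→ 2022-03-05 01:32 FLC

2022-03-05 01:32 FLC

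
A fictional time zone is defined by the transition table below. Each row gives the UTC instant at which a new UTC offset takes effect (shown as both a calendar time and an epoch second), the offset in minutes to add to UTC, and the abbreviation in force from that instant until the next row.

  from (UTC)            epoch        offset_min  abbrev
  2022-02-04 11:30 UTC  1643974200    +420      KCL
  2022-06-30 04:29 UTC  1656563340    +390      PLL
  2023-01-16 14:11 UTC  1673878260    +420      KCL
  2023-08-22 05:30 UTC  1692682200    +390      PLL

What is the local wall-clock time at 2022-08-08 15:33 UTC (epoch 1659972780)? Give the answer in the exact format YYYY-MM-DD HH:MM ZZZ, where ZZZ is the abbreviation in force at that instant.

2022-08-08 22:03 PLL

Query: 2022-08-08 15:33 UTC
Rule 2/4 (PLL, +06:30): 2022-06-30 04:29 UTC ≤ query < 2023-01-16 14:11 UTC
15·60 + 33 + 390 = 1323 min
1323 = 0·1440 + 1323; 1323 = 22·60 + 3 → 22:03, same day
→ 2022-08-08 22:03 PLL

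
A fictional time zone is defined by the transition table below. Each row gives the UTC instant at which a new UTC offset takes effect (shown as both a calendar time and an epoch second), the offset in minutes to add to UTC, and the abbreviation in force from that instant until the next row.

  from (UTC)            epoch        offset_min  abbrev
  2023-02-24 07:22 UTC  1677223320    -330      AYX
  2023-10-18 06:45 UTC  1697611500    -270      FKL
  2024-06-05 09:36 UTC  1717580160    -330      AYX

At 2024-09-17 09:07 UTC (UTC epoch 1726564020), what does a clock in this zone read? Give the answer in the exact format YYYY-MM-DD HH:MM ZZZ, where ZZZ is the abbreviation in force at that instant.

Query: 2024-09-17 09:07 UTC
Rule 3/3 (AYX, -05:30): 2024-06-05 09:36 UTC ≤ query < +∞
9·60 + 7 - 330 = 217 min
217 = 0·1440 + 217; 217 = 3·60 + 37 → 03:37, same day
→ 2024-09-17 03:37 AYX

2024-09-17 03:37 AYX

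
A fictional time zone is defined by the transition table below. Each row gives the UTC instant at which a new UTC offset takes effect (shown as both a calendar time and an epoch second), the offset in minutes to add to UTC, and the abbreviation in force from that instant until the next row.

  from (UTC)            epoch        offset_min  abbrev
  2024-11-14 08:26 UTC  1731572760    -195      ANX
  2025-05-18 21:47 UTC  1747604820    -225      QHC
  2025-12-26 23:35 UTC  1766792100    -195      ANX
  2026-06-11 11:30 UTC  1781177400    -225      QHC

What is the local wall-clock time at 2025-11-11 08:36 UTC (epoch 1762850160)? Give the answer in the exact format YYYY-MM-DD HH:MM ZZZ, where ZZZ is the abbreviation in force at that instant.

Query: 2025-11-11 08:36 UTC
Rule 2/4 (QHC, -03:45): 2025-05-18 21:47 UTC ≤ query < 2025-12-26 23:35 UTC
8·60 + 36 - 225 = 291 min
291 = 0·1440 + 291; 291 = 4·60 + 51 → 04:51, same day
→ 2025-11-11 04:51 QHC

2025-11-11 04:51 QHC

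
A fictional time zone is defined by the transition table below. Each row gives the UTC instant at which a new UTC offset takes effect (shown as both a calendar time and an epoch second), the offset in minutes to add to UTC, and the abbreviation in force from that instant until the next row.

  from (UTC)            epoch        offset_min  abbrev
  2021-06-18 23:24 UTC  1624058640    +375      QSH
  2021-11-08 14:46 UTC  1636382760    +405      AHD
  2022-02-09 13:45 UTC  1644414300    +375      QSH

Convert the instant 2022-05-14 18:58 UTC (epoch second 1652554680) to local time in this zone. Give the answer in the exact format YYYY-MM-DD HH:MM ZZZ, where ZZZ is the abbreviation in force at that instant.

Query: 2022-05-14 18:58 UTC
Rule 3/3 (QSH, +06:15): 2022-02-09 13:45 UTC ≤ query < +∞
18·60 + 58 + 375 = 1513 min
1513 = 1·1440 + 73; 73 = 1·60 + 13 → 01:13, 2022-05-14 + 1 day = 2022-05-15
→ 2022-05-15 01:13 QSH

2022-05-15 01:13 QSH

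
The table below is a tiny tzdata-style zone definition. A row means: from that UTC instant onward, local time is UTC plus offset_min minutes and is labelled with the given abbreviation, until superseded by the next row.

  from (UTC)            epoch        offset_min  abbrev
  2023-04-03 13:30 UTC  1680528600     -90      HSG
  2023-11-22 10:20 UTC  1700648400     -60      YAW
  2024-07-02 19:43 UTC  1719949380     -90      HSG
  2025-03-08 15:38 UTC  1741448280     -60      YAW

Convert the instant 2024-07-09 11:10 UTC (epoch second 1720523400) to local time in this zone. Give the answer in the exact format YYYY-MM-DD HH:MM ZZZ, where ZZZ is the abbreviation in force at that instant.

2024-07-09 09:40 HSG

Query: 2024-07-09 11:10 UTC
Rule 3/4 (HSG, -01:30): 2024-07-02 19:43 UTC ≤ query < 2025-03-08 15:38 UTC
11·60 + 10 - 90 = 580 min
580 = 0·1440 + 580; 580 = 9·60 + 40 → 09:40, same day
→ 2024-07-09 09:40 HSG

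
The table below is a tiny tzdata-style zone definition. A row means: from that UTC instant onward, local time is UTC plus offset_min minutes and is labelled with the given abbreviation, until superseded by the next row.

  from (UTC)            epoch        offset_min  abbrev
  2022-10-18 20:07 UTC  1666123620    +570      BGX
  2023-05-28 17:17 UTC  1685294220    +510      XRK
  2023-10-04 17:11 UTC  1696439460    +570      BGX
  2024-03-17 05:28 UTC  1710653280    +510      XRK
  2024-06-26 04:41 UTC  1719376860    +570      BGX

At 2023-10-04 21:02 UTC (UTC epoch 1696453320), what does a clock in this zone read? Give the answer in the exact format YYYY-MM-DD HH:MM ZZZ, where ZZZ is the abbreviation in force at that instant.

2023-10-05 06:32 BGX

Query: 2023-10-04 21:02 UTC
Rule 3/5 (BGX, +09:30): 2023-10-04 17:11 UTC ≤ query < 2024-03-17 05:28 UTC
21·60 + 2 + 570 = 1832 min
1832 = 1·1440 + 392; 392 = 6·60 + 32 → 06:32, 2023-10-04 + 1 day = 2023-10-05
→ 2023-10-05 06:32 BGX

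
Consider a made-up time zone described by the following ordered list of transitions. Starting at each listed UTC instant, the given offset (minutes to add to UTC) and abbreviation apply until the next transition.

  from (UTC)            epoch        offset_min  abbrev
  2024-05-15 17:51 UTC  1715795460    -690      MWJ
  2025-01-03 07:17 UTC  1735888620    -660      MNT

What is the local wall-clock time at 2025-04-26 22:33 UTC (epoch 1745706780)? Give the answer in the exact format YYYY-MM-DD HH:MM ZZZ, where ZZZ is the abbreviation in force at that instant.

Query: 2025-04-26 22:33 UTC
Rule 2/2 (MNT, -11:00): 2025-01-03 07:17 UTC ≤ query < +∞
22·60 + 33 - 660 = 693 min
693 = 0·1440 + 693; 693 = 11·60 + 33 → 11:33, same day
→ 2025-04-26 11:33 MNT

2025-04-26 11:33 MNT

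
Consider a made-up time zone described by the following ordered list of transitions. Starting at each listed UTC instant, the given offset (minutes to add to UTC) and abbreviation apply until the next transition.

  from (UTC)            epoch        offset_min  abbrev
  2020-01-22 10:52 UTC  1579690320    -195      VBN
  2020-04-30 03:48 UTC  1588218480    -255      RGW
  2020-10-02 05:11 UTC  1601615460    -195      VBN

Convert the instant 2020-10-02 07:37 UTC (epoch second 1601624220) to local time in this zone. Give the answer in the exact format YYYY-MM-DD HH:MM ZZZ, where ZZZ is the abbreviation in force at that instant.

Query: 2020-10-02 07:37 UTC
Rule 3/3 (VBN, -03:15): 2020-10-02 05:11 UTC ≤ query < +∞
7·60 + 37 - 195 = 262 min
262 = 0·1440 + 262; 262 = 4·60 + 22 → 04:22, same day
→ 2020-10-02 04:22 VBN

2020-10-02 04:22 VBN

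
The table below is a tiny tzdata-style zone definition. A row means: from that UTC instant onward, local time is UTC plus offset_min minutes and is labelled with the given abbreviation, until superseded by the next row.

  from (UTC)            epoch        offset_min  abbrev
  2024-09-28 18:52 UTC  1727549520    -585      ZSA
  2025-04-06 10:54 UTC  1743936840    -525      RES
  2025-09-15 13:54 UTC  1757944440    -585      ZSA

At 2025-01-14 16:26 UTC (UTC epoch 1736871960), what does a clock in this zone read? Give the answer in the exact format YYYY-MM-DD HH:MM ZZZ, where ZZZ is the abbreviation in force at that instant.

Query: 2025-01-14 16:26 UTC
Rule 1/3 (ZSA, -09:45): 2024-09-28 18:52 UTC ≤ query < 2025-04-06 10:54 UTC
16·60 + 26 - 585 = 401 min
401 = 0·1440 + 401; 401 = 6·60 + 41 → 06:41, same day
→ 2025-01-14 06:41 ZSA

2025-01-14 06:41 ZSA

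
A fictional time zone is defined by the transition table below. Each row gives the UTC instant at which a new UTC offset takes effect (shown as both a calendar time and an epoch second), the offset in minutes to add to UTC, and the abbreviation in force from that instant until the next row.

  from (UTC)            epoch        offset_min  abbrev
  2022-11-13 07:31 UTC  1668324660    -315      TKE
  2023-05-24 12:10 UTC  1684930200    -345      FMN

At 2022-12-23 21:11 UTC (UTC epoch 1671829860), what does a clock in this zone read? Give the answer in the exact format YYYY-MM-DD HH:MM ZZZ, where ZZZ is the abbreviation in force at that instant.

2022-12-23 15:56 TKE

Query: 2022-12-23 21:11 UTC
Rule 1/2 (TKE, -05:15): 2022-11-13 07:31 UTC ≤ query < 2023-05-24 12:10 UTC
21·60 + 11 - 315 = 956 min
956 = 0·1440 + 956; 956 = 15·60 + 56 → 15:56, same day
→ 2022-12-23 15:56 TKE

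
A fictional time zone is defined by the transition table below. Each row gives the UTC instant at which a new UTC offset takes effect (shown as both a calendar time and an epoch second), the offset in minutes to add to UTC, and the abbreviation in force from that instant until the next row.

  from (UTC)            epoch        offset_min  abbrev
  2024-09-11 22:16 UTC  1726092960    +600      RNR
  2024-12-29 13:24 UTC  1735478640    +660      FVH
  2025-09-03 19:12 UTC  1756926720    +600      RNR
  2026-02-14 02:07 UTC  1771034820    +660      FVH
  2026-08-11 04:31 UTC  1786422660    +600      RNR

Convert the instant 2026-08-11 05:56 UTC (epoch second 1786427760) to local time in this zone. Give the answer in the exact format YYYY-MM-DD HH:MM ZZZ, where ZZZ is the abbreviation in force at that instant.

Query: 2026-08-11 05:56 UTC
Rule 5/5 (RNR, +10:00): 2026-08-11 04:31 UTC ≤ query < +∞
5·60 + 56 + 600 = 956 min
956 = 0·1440 + 956; 956 = 15·60 + 56 → 15:56, same day
→ 2026-08-11 15:56 RNR

2026-08-11 15:56 RNR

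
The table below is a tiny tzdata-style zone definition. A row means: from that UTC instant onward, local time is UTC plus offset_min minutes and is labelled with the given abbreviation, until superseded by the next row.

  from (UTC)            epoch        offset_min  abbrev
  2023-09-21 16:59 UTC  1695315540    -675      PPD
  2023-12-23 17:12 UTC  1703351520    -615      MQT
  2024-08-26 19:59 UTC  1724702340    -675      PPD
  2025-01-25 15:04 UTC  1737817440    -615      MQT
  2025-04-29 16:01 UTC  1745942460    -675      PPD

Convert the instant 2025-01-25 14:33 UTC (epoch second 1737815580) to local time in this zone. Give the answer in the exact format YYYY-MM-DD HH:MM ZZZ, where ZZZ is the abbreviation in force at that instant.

Query: 2025-01-25 14:33 UTC
Rule 3/5 (PPD, -11:15): 2024-08-26 19:59 UTC ≤ query < 2025-01-25 15:04 UTC
14·60 + 33 - 675 = 198 min
198 = 0·1440 + 198; 198 = 3·60 + 18 → 03:18, same day
→ 2025-01-25 03:18 PPD

2025-01-25 03:18 PPD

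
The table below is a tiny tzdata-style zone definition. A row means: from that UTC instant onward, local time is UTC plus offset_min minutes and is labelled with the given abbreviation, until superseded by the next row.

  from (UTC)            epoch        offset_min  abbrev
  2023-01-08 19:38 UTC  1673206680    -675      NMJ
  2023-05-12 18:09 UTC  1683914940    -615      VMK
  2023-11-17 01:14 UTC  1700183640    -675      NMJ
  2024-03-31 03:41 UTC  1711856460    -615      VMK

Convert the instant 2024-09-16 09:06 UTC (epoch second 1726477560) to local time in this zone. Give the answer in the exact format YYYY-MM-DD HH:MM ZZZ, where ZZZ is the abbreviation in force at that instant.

2024-09-15 22:51 VMK

Query: 2024-09-16 09:06 UTC
Rule 4/4 (VMK, -10:15): 2024-03-31 03:41 UTC ≤ query < +∞
9·60 + 6 - 615 = -69 min
-69 = -1·1440 + 1371; 1371 = 22·60 + 51 → 22:51, 2024-09-16 - 1 day = 2024-09-15
→ 2024-09-15 22:51 VMK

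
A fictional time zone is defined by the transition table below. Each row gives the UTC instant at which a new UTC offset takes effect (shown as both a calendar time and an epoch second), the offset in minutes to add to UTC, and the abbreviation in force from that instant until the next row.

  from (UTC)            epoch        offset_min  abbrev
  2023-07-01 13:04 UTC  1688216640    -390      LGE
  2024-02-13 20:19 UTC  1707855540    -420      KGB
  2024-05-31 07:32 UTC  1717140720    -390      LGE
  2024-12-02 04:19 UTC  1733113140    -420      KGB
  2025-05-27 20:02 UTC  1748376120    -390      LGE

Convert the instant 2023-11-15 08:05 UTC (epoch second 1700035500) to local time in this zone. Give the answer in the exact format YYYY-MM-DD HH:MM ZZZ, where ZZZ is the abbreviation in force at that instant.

Query: 2023-11-15 08:05 UTC
Rule 1/5 (LGE, -06:30): 2023-07-01 13:04 UTC ≤ query < 2024-02-13 20:19 UTC
8·60 + 5 - 390 = 95 min
95 = 0·1440 + 95; 95 = 1·60 + 35 → 01:35, same day
→ 2023-11-15 01:35 LGE

2023-11-15 01:35 LGE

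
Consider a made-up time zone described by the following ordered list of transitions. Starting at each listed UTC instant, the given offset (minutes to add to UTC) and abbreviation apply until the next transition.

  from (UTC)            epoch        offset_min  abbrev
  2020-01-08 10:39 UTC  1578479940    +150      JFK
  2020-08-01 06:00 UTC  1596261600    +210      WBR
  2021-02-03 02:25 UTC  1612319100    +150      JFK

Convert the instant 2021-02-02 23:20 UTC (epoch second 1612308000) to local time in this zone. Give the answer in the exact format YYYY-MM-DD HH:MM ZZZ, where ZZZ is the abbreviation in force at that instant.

Query: 2021-02-02 23:20 UTC
Rule 2/3 (WBR, +03:30): 2020-08-01 06:00 UTC ≤ query < 2021-02-03 02:25 UTC
23·60 + 20 + 210 = 1610 min
1610 = 1·1440 + 170; 170 = 2·60 + 50 → 02:50, 2021-02-02 + 1 day = 2021-02-03
→ 2021-02-03 02:50 WBR

2021-02-03 02:50 WBR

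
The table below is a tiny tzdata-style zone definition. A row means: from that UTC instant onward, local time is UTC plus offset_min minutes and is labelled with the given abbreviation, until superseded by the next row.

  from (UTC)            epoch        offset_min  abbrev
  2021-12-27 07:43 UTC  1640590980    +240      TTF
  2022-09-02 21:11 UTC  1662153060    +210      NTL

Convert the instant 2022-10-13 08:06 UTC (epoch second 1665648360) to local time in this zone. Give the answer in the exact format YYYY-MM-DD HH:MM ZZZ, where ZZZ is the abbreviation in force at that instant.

Query: 2022-10-13 08:06 UTC
Rule 2/2 (NTL, +03:30): 2022-09-02 21:11 UTC ≤ query < +∞
8·60 + 6 + 210 = 696 min
696 = 0·1440 + 696; 696 = 11·60 + 36 → 11:36, same day
→ 2022-10-13 11:36 NTL

2022-10-13 11:36 NTL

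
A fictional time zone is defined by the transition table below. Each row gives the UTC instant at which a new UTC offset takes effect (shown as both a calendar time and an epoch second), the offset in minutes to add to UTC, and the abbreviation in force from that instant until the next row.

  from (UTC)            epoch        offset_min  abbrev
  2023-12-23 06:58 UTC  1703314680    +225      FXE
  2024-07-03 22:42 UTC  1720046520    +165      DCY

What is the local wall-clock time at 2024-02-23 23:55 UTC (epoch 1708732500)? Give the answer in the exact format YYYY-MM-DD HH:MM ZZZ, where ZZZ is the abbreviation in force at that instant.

2024-02-24 03:40 FXE

Query: 2024-02-23 23:55 UTC
Rule 1/2 (FXE, +03:45): 2023-12-23 06:58 UTC ≤ query < 2024-07-03 22:42 UTC
23·60 + 55 + 225 = 1660 min
1660 = 1·1440 + 220; 220 = 3·60 + 40 → 03:40, 2024-02-23 + 1 day = 2024-02-24
→ 2024-02-24 03:40 FXE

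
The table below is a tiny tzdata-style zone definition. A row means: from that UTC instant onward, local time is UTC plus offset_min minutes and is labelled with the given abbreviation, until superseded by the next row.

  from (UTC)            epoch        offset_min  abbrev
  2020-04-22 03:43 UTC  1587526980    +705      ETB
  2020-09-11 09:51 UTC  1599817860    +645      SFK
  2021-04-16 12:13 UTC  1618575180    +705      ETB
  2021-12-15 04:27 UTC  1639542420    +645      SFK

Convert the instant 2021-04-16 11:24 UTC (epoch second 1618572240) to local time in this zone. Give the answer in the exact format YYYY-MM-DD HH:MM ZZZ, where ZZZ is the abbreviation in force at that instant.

Query: 2021-04-16 11:24 UTC
Rule 2/4 (SFK, +10:45): 2020-09-11 09:51 UTC ≤ query < 2021-04-16 12:13 UTC
11·60 + 24 + 645 = 1329 min
1329 = 0·1440 + 1329; 1329 = 22·60 + 9 → 22:09, same day
→ 2021-04-16 22:09 SFK

2021-04-16 22:09 SFK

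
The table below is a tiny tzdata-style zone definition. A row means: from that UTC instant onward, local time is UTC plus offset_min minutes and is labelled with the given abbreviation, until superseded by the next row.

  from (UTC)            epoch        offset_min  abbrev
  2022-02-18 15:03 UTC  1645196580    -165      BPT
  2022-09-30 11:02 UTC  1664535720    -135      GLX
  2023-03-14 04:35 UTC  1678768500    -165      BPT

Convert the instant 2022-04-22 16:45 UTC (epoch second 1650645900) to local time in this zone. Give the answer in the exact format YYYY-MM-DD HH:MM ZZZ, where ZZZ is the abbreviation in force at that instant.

Query: 2022-04-22 16:45 UTC
Rule 1/3 (BPT, -02:45): 2022-02-18 15:03 UTC ≤ query < 2022-09-30 11:02 UTC
16·60 + 45 - 165 = 840 min
840 = 0·1440 + 840; 840 = 14·60 + 0 → 14:00, same day
→ 2022-04-22 14:00 BPT

2022-04-22 14:00 BPT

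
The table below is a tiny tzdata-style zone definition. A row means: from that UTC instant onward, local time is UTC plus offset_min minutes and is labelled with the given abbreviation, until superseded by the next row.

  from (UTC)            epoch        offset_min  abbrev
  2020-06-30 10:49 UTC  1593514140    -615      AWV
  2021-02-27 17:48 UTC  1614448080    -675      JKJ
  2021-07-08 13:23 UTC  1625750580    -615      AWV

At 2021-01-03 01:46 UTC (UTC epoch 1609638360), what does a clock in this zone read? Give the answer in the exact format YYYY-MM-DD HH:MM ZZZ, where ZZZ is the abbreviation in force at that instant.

2021-01-02 15:31 AWV

Query: 2021-01-03 01:46 UTC
Rule 1/3 (AWV, -10:15): 2020-06-30 10:49 UTC ≤ query < 2021-02-27 17:48 UTC
1·60 + 46 - 615 = -509 min
-509 = -1·1440 + 931; 931 = 15·60 + 31 → 15:31, 2021-01-03 - 1 day = 2021-01-02
→ 2021-01-02 15:31 AWV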